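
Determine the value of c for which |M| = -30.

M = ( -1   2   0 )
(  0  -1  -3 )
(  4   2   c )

Expanding along the column containing c, det(M) is linear in c: det(M) = (1)·c + (-30).
Set (1)·c + (-30) = -30  ⇒  (1)·c = 0  ⇒  c = 0.

c = 0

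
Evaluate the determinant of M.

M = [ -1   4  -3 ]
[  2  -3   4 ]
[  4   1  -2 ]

Expand along column 1:
  + (-1) · |-3 4; 1 -2| = (-1)·(6 − 4) = -2
  − 2 · |4 -3; 1 -2| = −2·(-8 − (-3)) = 10
  + 4 · |4 -3; -3 4| = 4·(16 − 9) = 28
Sum: (-2) + (10) + (28) = 36

|M| = 36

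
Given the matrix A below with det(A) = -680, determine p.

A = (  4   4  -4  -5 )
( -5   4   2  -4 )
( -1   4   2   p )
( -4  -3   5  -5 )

Expanding along the row containing p, det(A) is linear in p: det(A) = (-48)·p + (-1064).
Set (-48)·p + (-1064) = -680  ⇒  (-48)·p = 384  ⇒  p = -8.

-8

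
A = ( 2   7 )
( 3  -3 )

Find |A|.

det(A) = 2·(-3) − 7·3 = -6 − 21 = -27

-27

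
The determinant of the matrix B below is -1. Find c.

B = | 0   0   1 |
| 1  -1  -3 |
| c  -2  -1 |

1

Expanding along the column containing c, det(B) is linear in c: det(B) = (1)·c + (-2).
Set (1)·c + (-2) = -1  ⇒  (1)·c = 1  ⇒  c = 1.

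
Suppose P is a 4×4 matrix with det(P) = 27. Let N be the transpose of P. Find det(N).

det(Pᵀ) = det(P).
det(N) = (1)·(27) = 27

The determinant is 27.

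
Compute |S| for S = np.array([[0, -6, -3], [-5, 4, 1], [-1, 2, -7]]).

Expand along column 1:
  − (-5) · |-6 -3; 2 -7| = −(-5)·(42 − (-6)) = 240
  + (-1) · |-6 -3; 4 1| = (-1)·(-6 − (-12)) = -6
Sum: (240) + (-6) = 234

det(S) = 234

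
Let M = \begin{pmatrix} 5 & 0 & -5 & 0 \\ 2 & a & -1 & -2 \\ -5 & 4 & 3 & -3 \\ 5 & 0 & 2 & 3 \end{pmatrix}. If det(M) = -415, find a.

Expanding along the row containing a, det(M) is linear in a: det(M) = (75)·a + (-340).
Set (75)·a + (-340) = -415  ⇒  (75)·a = -75  ⇒  a = -1.

a = -1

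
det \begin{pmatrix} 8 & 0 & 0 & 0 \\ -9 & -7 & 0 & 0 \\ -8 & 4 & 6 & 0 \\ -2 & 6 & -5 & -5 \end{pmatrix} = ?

The determinant is 1680.

The matrix is lower triangular, so the determinant is the product of the diagonal entries:
det = (8) · (-7) · (6) · (-5) = 1680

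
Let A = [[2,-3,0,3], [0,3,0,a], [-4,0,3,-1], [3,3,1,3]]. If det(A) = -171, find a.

a = 2

Expanding along the column containing a, det(A) is linear in a: det(A) = (-57)·a + (-57).
Set (-57)·a + (-57) = -171  ⇒  (-57)·a = -114  ⇒  a = 2.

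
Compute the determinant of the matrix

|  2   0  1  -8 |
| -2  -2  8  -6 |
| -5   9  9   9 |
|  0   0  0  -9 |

1872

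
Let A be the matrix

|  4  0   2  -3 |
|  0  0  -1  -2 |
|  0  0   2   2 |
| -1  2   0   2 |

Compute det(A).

Expand along column 2 (it has 3 zeros):
  + (2) · M_42   where M_42 = det([4 2 -3; 0 -1 -2; 0 2 2]) = 8
det = (+1)·(2)·(8) = 16

16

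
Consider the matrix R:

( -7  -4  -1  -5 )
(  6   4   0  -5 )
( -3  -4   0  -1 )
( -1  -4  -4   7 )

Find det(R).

Expand along column 3 (it has 2 zeros):
  + (-1) · M_13   where M_13 = det([6 4 -5; -3 -4 -1; -1 -4 7]) = -144
  − (-4) · M_43   where M_43 = det([-7 -4 -5; 6 4 -5; -3 -4 -1]) = 144
det = (+1)·(-1)·(-144) + (-1)·(-4)·(144) = 720

The determinant is 720.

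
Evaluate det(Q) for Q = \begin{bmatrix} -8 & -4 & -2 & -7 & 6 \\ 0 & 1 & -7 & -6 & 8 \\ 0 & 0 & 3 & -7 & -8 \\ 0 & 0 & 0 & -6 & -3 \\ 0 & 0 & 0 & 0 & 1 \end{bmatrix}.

Q is upper triangular, so det(Q) is the product of the diagonal entries:
det = (-8) · (1) · (3) · (-6) · (1) = 144

|Q| = 144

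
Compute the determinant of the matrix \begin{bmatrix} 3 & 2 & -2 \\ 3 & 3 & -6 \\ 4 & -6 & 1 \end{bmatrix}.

-93

Expand along column 1:
  + 3 · |3 -6; -6 1| = 3·(3 − 36) = -99
  − 3 · |2 -2; -6 1| = −3·(2 − 12) = 30
  + 4 · |2 -2; 3 -6| = 4·(-12 − (-6)) = -24
Sum: (-99) + (30) + (-24) = -93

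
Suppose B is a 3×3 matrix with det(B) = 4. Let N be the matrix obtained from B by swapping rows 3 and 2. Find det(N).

Swapping two rows multiplies the determinant by −1.
det(N) = (-1)·(4) = -4

-4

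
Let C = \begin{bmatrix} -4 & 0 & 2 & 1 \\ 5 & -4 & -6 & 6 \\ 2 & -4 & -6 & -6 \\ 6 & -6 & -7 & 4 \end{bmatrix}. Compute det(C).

384

Expand along row 1 (it has 1 zero):
  + (-4) · M_11   where M_11 = det([-4 -6 6; -4 -6 -6; -6 -7 4]) = -96
  + (2) · M_13   where M_13 = det([5 -4 6; 2 -4 -6; 6 -6 4]) = -12
  − (1) · M_14   where M_14 = det([5 -4 -6; 2 -4 -6; 6 -6 -7]) = -24
det = (+1)·(-4)·(-96) + (+1)·(2)·(-12) + (-1)·(1)·(-24) = 384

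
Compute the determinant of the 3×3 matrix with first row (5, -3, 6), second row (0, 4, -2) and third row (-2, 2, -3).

The determinant is -4.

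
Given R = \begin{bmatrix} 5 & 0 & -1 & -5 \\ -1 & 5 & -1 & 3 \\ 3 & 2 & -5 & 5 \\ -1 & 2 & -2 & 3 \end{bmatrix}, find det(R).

The determinant is 192.

Expand along row 1 (it has 1 zero):
  + (5) · M_11   where M_11 = det([5 -1 3; 2 -5 5; 2 -2 3]) = -11
  + (-1) · M_13   where M_13 = det([-1 5 3; 3 2 5; -1 2 3]) = -42
  − (-5) · M_14   where M_14 = det([-1 5 -1; 3 2 -5; -1 2 -2]) = 41
det = (+1)·(5)·(-11) + (+1)·(-1)·(-42) + (-1)·(-5)·(41) = 192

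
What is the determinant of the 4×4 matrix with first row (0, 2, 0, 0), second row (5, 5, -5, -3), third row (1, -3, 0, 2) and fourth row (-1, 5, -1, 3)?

-76

Expand along row 1 (it has 3 zeros):
  − (2) · M_12   where M_12 = det([5 -5 -3; 1 0 2; -1 -1 3]) = 38
det = (-1)·(2)·(38) = -76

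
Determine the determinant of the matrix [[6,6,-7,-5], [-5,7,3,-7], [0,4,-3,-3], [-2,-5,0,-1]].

Expand along row 3 (it has 1 zero):
  − (4) · M_32   where M_32 = det([6 -7 -5; -5 3 -7; -2 0 -1]) = -111
  + (-3) · M_33   where M_33 = det([6 6 -5; -5 7 -7; -2 -5 -1]) = -393
  − (-3) · M_34   where M_34 = det([6 6 -7; -5 7 3; -2 -5 0]) = -219
det = (-1)·(4)·(-111) + (+1)·(-3)·(-393) + (-1)·(-3)·(-219) = 966

966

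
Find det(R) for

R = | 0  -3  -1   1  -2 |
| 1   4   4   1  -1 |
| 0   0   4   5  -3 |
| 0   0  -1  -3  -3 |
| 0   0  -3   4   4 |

R is block upper-triangular with a 2×2 block and a 3×3 block on the diagonal, so its determinant equals the product of the determinants of the diagonal blocks.
det of the 2×2 block = 3
det of the 3×3 block = 104
det = (3)·(104) = 312

|R| = 312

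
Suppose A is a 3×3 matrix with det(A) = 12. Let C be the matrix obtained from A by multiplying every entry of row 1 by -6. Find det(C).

Scaling one row by -6 multiplies the determinant by -6.
det(C) = (-6)·(12) = -72

det(C) = -72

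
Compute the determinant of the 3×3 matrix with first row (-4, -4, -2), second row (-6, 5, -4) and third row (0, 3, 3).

The determinant is -144.

Expand along row 3:
  − 3 · |-4 -2; -6 -4| = −3·(16 − 12) = -12
  + 3 · |-4 -4; -6 5| = 3·(-20 − 24) = -132
Sum: (-12) + (-132) = -144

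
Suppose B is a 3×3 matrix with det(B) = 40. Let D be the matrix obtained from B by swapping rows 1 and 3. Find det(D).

-40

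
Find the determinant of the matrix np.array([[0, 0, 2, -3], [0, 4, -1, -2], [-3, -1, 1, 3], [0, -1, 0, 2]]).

Expand along column 1 (it has 3 zeros):
  + (-3) · M_31   where M_31 = det([0 2 -3; 4 -1 -2; -1 0 2]) = -9
det = (+1)·(-3)·(-9) = 27

27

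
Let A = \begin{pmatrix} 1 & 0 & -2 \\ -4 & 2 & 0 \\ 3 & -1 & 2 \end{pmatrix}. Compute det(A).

Expand along row 1:
  + 1 · |2 0; -1 2| = 1·(4 − 0) = 4
  + (-2) · |-4 2; 3 -1| = (-2)·(4 − 6) = 4
Sum: (4) + (4) = 8

8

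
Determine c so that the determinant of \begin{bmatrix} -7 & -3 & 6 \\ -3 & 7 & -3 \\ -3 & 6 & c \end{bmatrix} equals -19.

-2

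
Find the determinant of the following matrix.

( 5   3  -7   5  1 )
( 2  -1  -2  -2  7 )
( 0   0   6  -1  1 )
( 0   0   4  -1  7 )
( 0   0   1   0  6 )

The determinant is 198.

The matrix is block upper-triangular with a 2×2 block and a 3×3 block on the diagonal, so its determinant equals the product of the determinants of the diagonal blocks.
det of the 2×2 block = -11
det of the 3×3 block = -18
det = (-11)·(-18) = 198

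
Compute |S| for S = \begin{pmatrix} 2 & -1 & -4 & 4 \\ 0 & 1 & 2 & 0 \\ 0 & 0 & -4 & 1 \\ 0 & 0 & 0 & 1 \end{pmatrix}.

|S| = -8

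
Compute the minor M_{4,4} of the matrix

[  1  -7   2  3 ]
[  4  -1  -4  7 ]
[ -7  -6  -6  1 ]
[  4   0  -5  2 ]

Delete row 4 and column 4; the remaining 3×3 submatrix is [1 -7 2; 4 -1 -4; -7 -6 -6].
Its determinant is -444.

-444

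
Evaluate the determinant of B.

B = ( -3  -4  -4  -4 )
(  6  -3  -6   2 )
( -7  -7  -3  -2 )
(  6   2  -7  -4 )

Expand along row 1:
  + (-3) · M_11   where M_11 = det([-3 -6 2; -7 -3 -2; 2 -7 -4]) = 308
  − (-4) · M_12   where M_12 = det([6 -6 2; -7 -3 -2; 6 -7 -4]) = 362
  + (-4) · M_13   where M_13 = det([6 -3 2; -7 -7 -2; 6 2 -4]) = 368
  − (-4) · M_14   where M_14 = det([6 -3 -6; -7 -7 -3; 6 2 -7]) = 363
det = (+1)·(-3)·(308) + (-1)·(-4)·(362) + (+1)·(-4)·(368) + (-1)·(-4)·(363) = 504

det(B) = 504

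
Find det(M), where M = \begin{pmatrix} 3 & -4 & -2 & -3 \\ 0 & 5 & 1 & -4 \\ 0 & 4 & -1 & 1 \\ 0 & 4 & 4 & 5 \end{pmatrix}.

Expand along column 1 (it has 3 zeros):
  + (3) · M_11   where M_11 = det([5 1 -4; 4 -1 1; 4 4 5]) = -141
det = (+1)·(3)·(-141) = -423

-423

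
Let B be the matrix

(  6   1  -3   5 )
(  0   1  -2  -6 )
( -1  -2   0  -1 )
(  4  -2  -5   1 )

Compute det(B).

det(B) = -100

Expand along row 2 (it has 1 zero):
  + (1) · M_22   where M_22 = det([6 -3 5; -1 0 -1; 4 -5 1]) = 4
  − (-2) · M_23   where M_23 = det([6 1 5; -1 -2 -1; 4 -2 1]) = 23
  + (-6) · M_24   where M_24 = det([6 1 -3; -1 -2 0; 4 -2 -5]) = 25
det = (+1)·(1)·(4) + (-1)·(-2)·(23) + (+1)·(-6)·(25) = -100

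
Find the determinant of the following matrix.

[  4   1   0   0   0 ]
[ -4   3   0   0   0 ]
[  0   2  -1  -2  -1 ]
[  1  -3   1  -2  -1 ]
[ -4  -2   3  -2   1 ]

128

The matrix is block lower-triangular with a 2×2 block and a 3×3 block on the diagonal, so its determinant equals the product of the determinants of the diagonal blocks.
det of the 2×2 block = 16
det of the 3×3 block = 8
det = (16)·(8) = 128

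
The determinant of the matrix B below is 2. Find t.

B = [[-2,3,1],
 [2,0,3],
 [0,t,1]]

t = 1

Expanding along the row containing t, det(B) is linear in t: det(B) = (8)·t + (-6).
Set (8)·t + (-6) = 2  ⇒  (8)·t = 8  ⇒  t = 1.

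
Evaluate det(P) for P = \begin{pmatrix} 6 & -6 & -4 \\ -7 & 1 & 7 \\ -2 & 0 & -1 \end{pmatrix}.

Expand along row 3:
  + (-2) · |-6 -4; 1 7| = (-2)·(-42 − (-4)) = 76
  + (-1) · |6 -6; -7 1| = (-1)·(6 − 42) = 36
Sum: (76) + (36) = 112

112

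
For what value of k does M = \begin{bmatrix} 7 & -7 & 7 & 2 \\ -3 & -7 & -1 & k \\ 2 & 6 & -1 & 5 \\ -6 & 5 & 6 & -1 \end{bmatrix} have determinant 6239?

Expanding along the column containing k, det(M) is linear in k: det(M) = (651)·k + (4286).
Set (651)·k + (4286) = 6239  ⇒  (651)·k = 1953  ⇒  k = 3.

3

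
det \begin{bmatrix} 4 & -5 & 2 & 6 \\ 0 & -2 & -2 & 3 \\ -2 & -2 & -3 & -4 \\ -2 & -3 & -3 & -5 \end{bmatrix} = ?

The determinant is -12.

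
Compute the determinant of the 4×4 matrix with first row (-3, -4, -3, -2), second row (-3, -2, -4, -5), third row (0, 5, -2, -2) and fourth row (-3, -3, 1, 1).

135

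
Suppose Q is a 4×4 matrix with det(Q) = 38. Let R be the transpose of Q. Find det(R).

38

det(Qᵀ) = det(Q).
det(R) = (1)·(38) = 38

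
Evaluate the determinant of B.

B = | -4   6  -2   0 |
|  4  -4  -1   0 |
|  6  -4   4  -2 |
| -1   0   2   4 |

Expand along column 4 (it has 2 zeros):
  − (-2) · M_34   where M_34 = det([-4 6 -2; 4 -4 -1; -1 0 2]) = -2
  + (4) · M_44   where M_44 = det([-4 6 -2; 4 -4 -1; 6 -4 4]) = -68
det = (-1)·(-2)·(-2) + (+1)·(4)·(-68) = -276

The determinant is -276.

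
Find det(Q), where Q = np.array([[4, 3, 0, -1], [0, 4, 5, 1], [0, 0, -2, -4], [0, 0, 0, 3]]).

Q is upper triangular, so det(Q) is the product of the diagonal entries:
det = (4) · (4) · (-2) · (3) = -96

-96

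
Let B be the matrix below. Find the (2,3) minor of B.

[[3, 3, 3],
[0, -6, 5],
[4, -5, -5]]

Delete row 2 and column 3; the remaining 2×2 submatrix is [3 3; 4 -5].
Its determinant is 3·(-5) − 3·4 = -27.

-27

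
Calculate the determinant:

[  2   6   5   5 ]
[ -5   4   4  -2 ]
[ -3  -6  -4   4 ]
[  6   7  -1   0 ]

Expand along row 4 (it has 1 zero):
  − (6) · M_41   where M_41 = det([6 5 5; 4 4 -2; -6 -4 4]) = 68
  + (7) · M_42   where M_42 = det([2 5 5; -5 4 -2; -3 -4 4]) = 306
  − (-1) · M_43   where M_43 = det([2 6 5; -5 4 -2; -3 -6 4]) = 374
det = (-1)·(6)·(68) + (+1)·(7)·(306) + (-1)·(-1)·(374) = 2108

The determinant is 2108.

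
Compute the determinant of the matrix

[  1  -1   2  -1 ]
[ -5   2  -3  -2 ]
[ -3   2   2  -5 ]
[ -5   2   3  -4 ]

Expand along row 1:
  + (1) · M_11   where M_11 = det([2 -3 -2; 2 2 -5; 2 3 -4]) = 16
  − (-1) · M_12   where M_12 = det([-5 -3 -2; -3 2 -5; -5 3 -4]) = -76
  + (2) · M_13   where M_13 = det([-5 2 -2; -3 2 -5; -5 2 -4]) = 8
  − (-1) · M_14   where M_14 = det([-5 2 -3; -3 2 2; -5 2 3]) = -24
det = (+1)·(1)·(16) + (-1)·(-1)·(-76) + (+1)·(2)·(8) + (-1)·(-1)·(-24) = -68

The determinant is -68.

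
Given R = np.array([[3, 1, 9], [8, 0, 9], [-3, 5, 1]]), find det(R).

|R| = 190

Expand along row 2:
  − 8 · |1 9; 5 1| = −8·(1 − 45) = 352
  − 9 · |3 1; -3 5| = −9·(15 − (-3)) = -162
Sum: (352) + (-162) = 190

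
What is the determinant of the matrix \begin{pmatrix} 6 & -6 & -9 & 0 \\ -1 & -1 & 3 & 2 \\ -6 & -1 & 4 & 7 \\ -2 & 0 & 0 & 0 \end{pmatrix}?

Expand along row 4 (it has 3 zeros):
  − (-2) · M_41   where M_41 = det([-6 -9 0; -1 3 2; -1 4 7]) = -123
det = (-1)·(-2)·(-123) = -246

-246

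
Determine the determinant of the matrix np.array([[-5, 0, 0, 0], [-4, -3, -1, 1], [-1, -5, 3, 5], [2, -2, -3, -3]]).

Expand along row 1 (it has 3 zeros):
  + (-5) · M_11   where M_11 = det([-3 -1 1; -5 3 5; -2 -3 -3]) = 28
det = (+1)·(-5)·(28) = -140

-140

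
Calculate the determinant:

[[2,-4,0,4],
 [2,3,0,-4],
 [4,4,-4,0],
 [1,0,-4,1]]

248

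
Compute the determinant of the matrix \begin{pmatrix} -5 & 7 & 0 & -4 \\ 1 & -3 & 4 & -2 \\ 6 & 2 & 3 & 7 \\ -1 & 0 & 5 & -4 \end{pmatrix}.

18

Expand along row 1 (it has 1 zero):
  + (-5) · M_11   where M_11 = det([-3 4 -2; 2 3 7; 0 5 -4]) = 153
  − (7) · M_12   where M_12 = det([1 4 -2; 6 3 7; -1 5 -4]) = -45
  − (-4) · M_14   where M_14 = det([1 -3 4; 6 2 3; -1 0 5]) = 117
det = (+1)·(-5)·(153) + (-1)·(7)·(-45) + (-1)·(-4)·(117) = 18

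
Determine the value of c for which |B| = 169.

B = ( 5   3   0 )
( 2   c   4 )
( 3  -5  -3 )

c = -1

Expanding along the row containing c, det(B) is linear in c: det(B) = (-15)·c + (154).
Set (-15)·c + (154) = 169  ⇒  (-15)·c = 15  ⇒  c = -1.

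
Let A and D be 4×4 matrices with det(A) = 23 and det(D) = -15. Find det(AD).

-345

det(AD) = det(A)·det(D) = (23)·(-15) = -345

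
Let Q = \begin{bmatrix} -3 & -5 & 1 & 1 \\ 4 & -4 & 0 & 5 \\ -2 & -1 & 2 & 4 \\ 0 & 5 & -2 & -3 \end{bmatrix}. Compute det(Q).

Expand along row 2 (it has 1 zero):
  − (4) · M_21   where M_21 = det([-5 1 1; -1 2 4; 5 -2 -3]) = -1
  + (-4) · M_22   where M_22 = det([-3 1 1; -2 2 4; 0 -2 -3]) = -8
  + (5) · M_24   where M_24 = det([-3 -5 1; -2 -1 2; 0 5 -2]) = 34
det = (-1)·(4)·(-1) + (+1)·(-4)·(-8) + (+1)·(5)·(34) = 206

|Q| = 206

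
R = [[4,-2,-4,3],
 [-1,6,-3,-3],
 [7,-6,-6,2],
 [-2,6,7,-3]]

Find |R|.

|R| = 802

Expand along row 1:
  + (4) · M_11   where M_11 = det([6 -3 -3; -6 -6 2; 6 7 -3]) = 60
  − (-2) · M_12   where M_12 = det([-1 -3 -3; 7 -6 2; -2 7 -3]) = -166
  + (-4) · M_13   where M_13 = det([-1 6 -3; 7 -6 2; -2 6 -3]) = 6
  − (3) · M_14   where M_14 = det([-1 6 -3; 7 -6 -6; -2 6 7]) = -306
det = (+1)·(4)·(60) + (-1)·(-2)·(-166) + (+1)·(-4)·(6) + (-1)·(3)·(-306) = 802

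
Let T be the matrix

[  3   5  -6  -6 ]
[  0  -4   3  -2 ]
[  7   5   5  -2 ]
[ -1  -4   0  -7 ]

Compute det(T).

Expand along row 2 (it has 1 zero):
  + (-4) · M_22   where M_22 = det([3 -6 -6; 7 5 -2; -1 0 -7]) = -441
  − (3) · M_23   where M_23 = det([3 5 -6; 7 5 -2; -1 -4 -7]) = 264
  + (-2) · M_24   where M_24 = det([3 5 -6; 7 5 5; -1 -4 0]) = 173
det = (+1)·(-4)·(-441) + (-1)·(3)·(264) + (+1)·(-2)·(173) = 626

626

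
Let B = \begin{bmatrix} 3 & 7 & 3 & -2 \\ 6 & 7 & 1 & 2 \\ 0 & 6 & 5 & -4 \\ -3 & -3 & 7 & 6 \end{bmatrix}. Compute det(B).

60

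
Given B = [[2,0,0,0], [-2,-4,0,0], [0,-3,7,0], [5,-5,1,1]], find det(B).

The determinant is -56.

B is lower triangular, so det(B) is the product of the diagonal entries:
det = (2) · (-4) · (7) · (1) = -56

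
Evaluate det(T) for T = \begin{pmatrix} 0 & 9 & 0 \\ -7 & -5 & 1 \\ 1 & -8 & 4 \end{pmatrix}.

261

Expand along row 1:
  − 9 · |-7 1; 1 4| = −9·(-28 − 1) = 261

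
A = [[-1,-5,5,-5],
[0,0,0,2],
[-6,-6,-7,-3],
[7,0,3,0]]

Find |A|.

The determinant is 766.

Expand along row 2 (it has 3 zeros):
  + (2) · M_24   where M_24 = det([-1 -5 5; -6 -6 -7; 7 0 3]) = 383
det = (+1)·(2)·(383) = 766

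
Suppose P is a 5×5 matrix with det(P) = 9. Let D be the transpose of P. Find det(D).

|D| = 9

det(Pᵀ) = det(P).
det(D) = (1)·(9) = 9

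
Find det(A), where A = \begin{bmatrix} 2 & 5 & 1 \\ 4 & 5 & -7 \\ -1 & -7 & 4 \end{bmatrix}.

-126

Expand along column 1:
  + 2 · |5 -7; -7 4| = 2·(20 − 49) = -58
  − 4 · |5 1; -7 4| = −4·(20 − (-7)) = -108
  + (-1) · |5 1; 5 -7| = (-1)·(-35 − 5) = 40
Sum: (-58) + (-108) + (40) = -126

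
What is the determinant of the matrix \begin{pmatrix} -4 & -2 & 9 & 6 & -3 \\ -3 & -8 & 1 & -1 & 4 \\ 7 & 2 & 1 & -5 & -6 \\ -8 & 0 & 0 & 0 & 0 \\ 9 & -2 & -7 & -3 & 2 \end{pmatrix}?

Expand along row 4 (it has 4 zeros):
  − (-8) · M_41   where M_41 = det([-2 9 6 -3; -8 1 -1 4; 2 1 -5 -6; -2 -7 -3 2]) = 1748
det = (-1)·(-8)·(1748) = 13984

13984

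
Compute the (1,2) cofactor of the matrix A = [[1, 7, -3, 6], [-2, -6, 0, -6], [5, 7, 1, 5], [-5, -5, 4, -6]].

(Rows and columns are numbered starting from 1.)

98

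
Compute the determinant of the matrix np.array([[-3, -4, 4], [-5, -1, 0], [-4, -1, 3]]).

-47

Expand along row 2:
  − (-5) · |-4 4; -1 3| = −(-5)·(-12 − (-4)) = -40
  + (-1) · |-3 4; -4 3| = (-1)·(-9 − (-16)) = -7
Sum: (-40) + (-7) = -47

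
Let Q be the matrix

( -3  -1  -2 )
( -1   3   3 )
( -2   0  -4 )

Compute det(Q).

det(Q) = 34

Expand along column 2:
  − (-1) · |-1 3; -2 -4| = −(-1)·(4 − (-6)) = 10
  + 3 · |-3 -2; -2 -4| = 3·(12 − 4) = 24
Sum: (10) + (24) = 34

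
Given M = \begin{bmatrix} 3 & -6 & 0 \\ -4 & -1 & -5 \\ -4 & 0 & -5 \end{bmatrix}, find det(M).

Expand along column 2:
  − (-6) · |-4 -5; -4 -5| = −(-6)·(20 − 20) = 0
  + (-1) · |3 0; -4 -5| = (-1)·(-15 − 0) = 15
Sum: (0) + (15) = 15

15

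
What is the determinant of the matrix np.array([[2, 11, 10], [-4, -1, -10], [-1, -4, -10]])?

-240

Expand along row 1:
  + 2 · |-1 -10; -4 -10| = 2·(10 − 40) = -60
  − 11 · |-4 -10; -1 -10| = −11·(40 − 10) = -330
  + 10 · |-4 -1; -1 -4| = 10·(16 − 1) = 150
Sum: (-60) + (-330) + (150) = -240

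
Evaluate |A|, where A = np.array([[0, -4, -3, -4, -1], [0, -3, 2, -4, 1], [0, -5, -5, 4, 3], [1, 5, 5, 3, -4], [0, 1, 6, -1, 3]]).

Expand along column 1 (it has 4 zeros):
  − (1) · M_41   where M_41 = det([-4 -3 -4 -1; -3 2 -4 1; -5 -5 4 3; 1 6 -1 3]) = -149
det = (-1)·(1)·(-149) = 149

149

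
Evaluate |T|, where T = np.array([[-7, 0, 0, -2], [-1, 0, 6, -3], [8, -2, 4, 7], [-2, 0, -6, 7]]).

-408

Expand along column 2 (it has 3 zeros):
  − (-2) · M_32   where M_32 = det([-7 0 -2; -1 6 -3; -2 -6 7]) = -204
det = (-1)·(-2)·(-204) = -408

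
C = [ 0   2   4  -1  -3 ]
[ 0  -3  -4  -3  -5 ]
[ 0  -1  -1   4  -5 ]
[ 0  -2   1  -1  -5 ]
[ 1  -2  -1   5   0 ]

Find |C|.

The determinant is 427.

Expand along column 1 (it has 4 zeros):
  + (1) · M_51   where M_51 = det([2 4 -1 -3; -3 -4 -3 -5; -1 -1 4 -5; -2 1 -1 -5]) = 427
det = (+1)·(1)·(427) = 427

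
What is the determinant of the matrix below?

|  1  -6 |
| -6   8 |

det = 1·8 − (-6)·(-6) = 8 − 36 = -28

-28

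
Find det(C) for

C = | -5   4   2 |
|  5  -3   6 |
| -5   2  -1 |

|C| = -65

Expand along column 1:
  + (-5) · |-3 6; 2 -1| = (-5)·(3 − 12) = 45
  − 5 · |4 2; 2 -1| = −5·(-4 − 4) = 40
  + (-5) · |4 2; -3 6| = (-5)·(24 − (-6)) = -150
Sum: (45) + (40) + (-150) = -65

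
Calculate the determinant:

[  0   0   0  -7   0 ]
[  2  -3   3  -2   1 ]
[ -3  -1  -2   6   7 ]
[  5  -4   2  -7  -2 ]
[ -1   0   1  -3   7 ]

1687

Expand along row 1 (it has 4 zeros):
  − (-7) · M_14   where M_14 = det([2 -3 3 1; -3 -1 -2 7; 5 -4 2 -2; -1 0 1 7]) = 241
det = (-1)·(-7)·(241) = 1687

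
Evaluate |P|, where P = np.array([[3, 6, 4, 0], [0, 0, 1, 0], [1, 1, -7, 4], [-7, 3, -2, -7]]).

Expand along row 2 (it has 3 zeros):
  − (1) · M_23   where M_23 = det([3 6 0; 1 1 4; -7 3 -7]) = -183
det = (-1)·(1)·(-183) = 183

183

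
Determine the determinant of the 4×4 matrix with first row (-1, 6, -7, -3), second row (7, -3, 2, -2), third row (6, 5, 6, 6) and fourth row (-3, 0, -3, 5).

-3524

Expand along row 4 (it has 1 zero):
  − (-3) · M_41   where M_41 = det([6 -7 -3; -3 2 -2; 5 6 6]) = 172
  − (-3) · M_43   where M_43 = det([-1 6 -3; 7 -3 -2; 6 5 6]) = -475
  + (5) · M_44   where M_44 = det([-1 6 -7; 7 -3 2; 6 5 6]) = -523
det = (-1)·(-3)·(172) + (-1)·(-3)·(-475) + (+1)·(5)·(-523) = -3524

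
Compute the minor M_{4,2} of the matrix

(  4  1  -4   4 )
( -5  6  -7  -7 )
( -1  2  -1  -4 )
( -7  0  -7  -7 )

The minor is 128.

Delete row 4 and column 2; the remaining 3×3 submatrix is [4 -4 4; -5 -7 -7; -1 -1 -4].
Its determinant is 128.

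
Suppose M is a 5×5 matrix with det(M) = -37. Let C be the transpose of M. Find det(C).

-37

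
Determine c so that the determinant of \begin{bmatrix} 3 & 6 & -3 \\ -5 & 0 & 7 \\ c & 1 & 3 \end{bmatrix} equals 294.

c = 5

Expanding along the row containing c, det(B) is linear in c: det(B) = (42)·c + (84).
Set (42)·c + (84) = 294  ⇒  (42)·c = 210  ⇒  c = 5.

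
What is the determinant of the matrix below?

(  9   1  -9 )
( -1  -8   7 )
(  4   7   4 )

-922

Expand along row 1:
  + 9 · |-8 7; 7 4| = 9·(-32 − 49) = -729
  − 1 · |-1 7; 4 4| = −1·(-4 − 28) = 32
  + (-9) · |-1 -8; 4 7| = (-9)·(-7 − (-32)) = -225
Sum: (-729) + (32) + (-225) = -922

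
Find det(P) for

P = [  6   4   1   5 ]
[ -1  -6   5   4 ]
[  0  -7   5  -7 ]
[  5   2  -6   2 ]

Expand along row 3 (it has 1 zero):
  − (-7) · M_32   where M_32 = det([6 1 5; -1 5 4; 5 -6 2]) = 131
  + (5) · M_33   where M_33 = det([6 4 5; -1 -6 4; 5 2 2]) = 108
  − (-7) · M_34   where M_34 = det([6 4 1; -1 -6 5; 5 2 -6]) = 260
det = (-1)·(-7)·(131) + (+1)·(5)·(108) + (-1)·(-7)·(260) = 3277

3277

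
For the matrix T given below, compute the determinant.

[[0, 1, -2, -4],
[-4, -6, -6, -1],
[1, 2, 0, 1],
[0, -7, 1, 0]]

|T| = 199

Expand along row 4 (it has 2 zeros):
  + (-7) · M_42   where M_42 = det([0 -2 -4; -4 -6 -1; 1 0 1]) = -30
  − (1) · M_43   where M_43 = det([0 1 -4; -4 -6 -1; 1 2 1]) = 11
det = (+1)·(-7)·(-30) + (-1)·(1)·(11) = 199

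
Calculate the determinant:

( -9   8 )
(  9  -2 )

The determinant is -54.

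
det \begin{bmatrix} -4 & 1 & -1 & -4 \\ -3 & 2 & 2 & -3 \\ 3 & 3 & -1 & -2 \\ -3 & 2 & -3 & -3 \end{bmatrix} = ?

Expand along row 1:
  + (-4) · M_11   where M_11 = det([2 2 -3; 3 -1 -2; 2 -3 -3]) = 25
  − (1) · M_12   where M_12 = det([-3 2 -3; 3 -1 -2; -3 -3 -3]) = 75
  + (-1) · M_13   where M_13 = det([-3 2 -3; 3 3 -2; -3 2 -3]) = 0
  − (-4) · M_14   where M_14 = det([-3 2 2; 3 3 -1; -3 2 -3]) = 75
det = (+1)·(-4)·(25) + (-1)·(1)·(75) + (+1)·(-1)·(0) + (-1)·(-4)·(75) = 125

125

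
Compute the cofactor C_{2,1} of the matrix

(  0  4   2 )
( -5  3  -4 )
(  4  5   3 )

Delete row 2 and column 1; the remaining 2×2 submatrix is [4 2; 5 3].
Its determinant is 4·3 − 2·5 = 2.
The cofactor carries sign (−1)^(2+1) = −1, so C_{2,1} = −(2) = -2.

The cofactor is -2.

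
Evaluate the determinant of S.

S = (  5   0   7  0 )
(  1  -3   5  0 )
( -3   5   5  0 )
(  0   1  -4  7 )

The determinant is -1596.

Expand along column 4 (it has 3 zeros):
  + (7) · M_44   where M_44 = det([5 0 7; 1 -3 5; -3 5 5]) = -228
det = (+1)·(7)·(-228) = -1596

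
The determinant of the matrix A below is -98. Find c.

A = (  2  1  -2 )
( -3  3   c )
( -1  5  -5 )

Expanding along the column containing c, det(A) is linear in c: det(A) = (-11)·c + (-21).
Set (-11)·c + (-21) = -98  ⇒  (-11)·c = -77  ⇒  c = 7.

c = 7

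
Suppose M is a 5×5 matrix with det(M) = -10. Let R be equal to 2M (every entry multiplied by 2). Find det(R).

For a 5×5 matrix, det(2M) = 2^5·det(M) = 32·det(M).
det(R) = (32)·(-10) = -320

det(R) = -320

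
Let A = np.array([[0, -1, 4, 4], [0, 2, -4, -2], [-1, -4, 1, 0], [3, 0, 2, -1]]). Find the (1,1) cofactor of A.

The cofactor is 30.

Delete row 1 and column 1; the remaining 3×3 submatrix is [2 -4 -2; -4 1 0; 0 2 -1].
Its determinant is 30.
The cofactor carries sign (−1)^(1+1) = +1, so C_{1,1} = +(30) = 30.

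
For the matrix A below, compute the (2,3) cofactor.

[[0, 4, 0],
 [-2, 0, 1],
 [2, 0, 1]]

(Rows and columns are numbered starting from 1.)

8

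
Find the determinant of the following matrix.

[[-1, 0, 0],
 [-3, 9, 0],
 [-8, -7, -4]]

The matrix is lower triangular, so the determinant is the product of the diagonal entries:
det = (-1) · (9) · (-4) = 36

36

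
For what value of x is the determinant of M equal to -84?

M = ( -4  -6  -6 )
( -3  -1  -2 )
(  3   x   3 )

Expanding along the row containing x, det(M) is linear in x: det(M) = (10)·x + (-24).
Set (10)·x + (-24) = -84  ⇒  (10)·x = -60  ⇒  x = -6.

x = -6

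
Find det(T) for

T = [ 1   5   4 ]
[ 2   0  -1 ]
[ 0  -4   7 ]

|T| = -106

Expand along column 1:
  + 1 · |0 -1; -4 7| = 1·(0 − 4) = -4
  − 2 · |5 4; -4 7| = −2·(35 − (-16)) = -102
Sum: (-4) + (-102) = -106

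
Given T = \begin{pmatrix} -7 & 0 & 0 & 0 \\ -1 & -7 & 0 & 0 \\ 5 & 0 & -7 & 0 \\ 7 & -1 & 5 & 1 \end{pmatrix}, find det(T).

The determinant is -343.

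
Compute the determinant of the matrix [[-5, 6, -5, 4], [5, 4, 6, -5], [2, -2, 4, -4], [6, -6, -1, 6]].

-230

Expand along row 1:
  + (-5) · M_11   where M_11 = det([4 6 -5; -2 4 -4; -6 -1 6]) = 166
  − (6) · M_12   where M_12 = det([5 6 -5; 2 4 -4; 6 -1 6]) = 14
  + (-5) · M_13   where M_13 = det([5 4 -5; 2 -2 -4; 6 -6 6]) = -324
  − (4) · M_14   where M_14 = det([5 4 6; 2 -2 4; 6 -6 -1]) = 234
det = (+1)·(-5)·(166) + (-1)·(6)·(14) + (+1)·(-5)·(-324) + (-1)·(4)·(234) = -230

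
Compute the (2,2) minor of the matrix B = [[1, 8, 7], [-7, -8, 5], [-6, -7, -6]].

Delete row 2 and column 2; the remaining 2×2 submatrix is [1 7; -6 -6].
Its determinant is 1·(-6) − 7·(-6) = 36.

The minor is 36.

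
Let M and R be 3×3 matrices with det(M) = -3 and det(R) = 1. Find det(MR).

det(MR) = det(M)·det(R) = (-3)·(1) = -3

The determinant is -3.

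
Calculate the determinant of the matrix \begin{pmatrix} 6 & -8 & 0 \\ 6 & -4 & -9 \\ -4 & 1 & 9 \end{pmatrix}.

-18

Expand along row 1:
  + 6 · |-4 -9; 1 9| = 6·(-36 − (-9)) = -162
  − (-8) · |6 -9; -4 9| = −(-8)·(54 − 36) = 144
Sum: (-162) + (144) = -18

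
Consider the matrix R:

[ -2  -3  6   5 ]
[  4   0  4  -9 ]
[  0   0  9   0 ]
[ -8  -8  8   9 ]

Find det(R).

Expand along row 3 (it has 3 zeros):
  + (9) · M_33   where M_33 = det([-2 -3 5; 4 0 -9; -8 -8 9]) = -124
det = (+1)·(9)·(-124) = -1116

|R| = -1116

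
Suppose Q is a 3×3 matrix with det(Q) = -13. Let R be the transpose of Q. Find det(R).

-13

det(Qᵀ) = det(Q).
det(R) = (1)·(-13) = -13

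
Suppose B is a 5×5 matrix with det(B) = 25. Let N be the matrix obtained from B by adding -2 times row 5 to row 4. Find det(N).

25

Adding a multiple of one row to another leaves the determinant unchanged.
det(N) = (1)·(25) = 25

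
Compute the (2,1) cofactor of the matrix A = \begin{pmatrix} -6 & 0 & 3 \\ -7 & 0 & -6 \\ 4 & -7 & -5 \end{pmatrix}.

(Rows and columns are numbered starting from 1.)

-21

Delete row 2 and column 1; the remaining 2×2 submatrix is [0 3; -7 -5].
Its determinant is 0·(-5) − 3·(-7) = 21.
The cofactor carries sign (−1)^(2+1) = −1, so C_{2,1} = −(21) = -21.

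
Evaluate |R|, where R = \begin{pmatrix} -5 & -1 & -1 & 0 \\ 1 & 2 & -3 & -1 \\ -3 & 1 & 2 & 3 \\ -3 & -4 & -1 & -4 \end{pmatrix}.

The determinant is 63.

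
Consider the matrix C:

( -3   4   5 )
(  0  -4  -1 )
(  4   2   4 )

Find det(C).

|C| = 106

Expand along row 2:
  + (-4) · |-3 5; 4 4| = (-4)·(-12 − 20) = 128
  − (-1) · |-3 4; 4 2| = −(-1)·(-6 − 16) = -22
Sum: (128) + (-22) = 106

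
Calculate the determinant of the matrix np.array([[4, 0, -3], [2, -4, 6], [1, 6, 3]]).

The determinant is -240.

Expand along row 1:
  + 4 · |-4 6; 6 3| = 4·(-12 − 36) = -192
  + (-3) · |2 -4; 1 6| = (-3)·(12 − (-4)) = -48
Sum: (-192) + (-48) = -240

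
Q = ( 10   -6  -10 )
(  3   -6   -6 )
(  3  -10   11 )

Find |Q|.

The determinant is -834.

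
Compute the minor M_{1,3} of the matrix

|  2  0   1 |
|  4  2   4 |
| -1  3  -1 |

14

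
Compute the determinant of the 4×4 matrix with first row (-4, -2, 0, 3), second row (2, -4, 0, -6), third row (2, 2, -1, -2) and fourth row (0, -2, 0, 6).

Expand along column 3 (it has 3 zeros):
  + (-1) · M_33   where M_33 = det([-4 -2 3; 2 -4 -6; 0 -2 6]) = 156
det = (+1)·(-1)·(156) = -156

-156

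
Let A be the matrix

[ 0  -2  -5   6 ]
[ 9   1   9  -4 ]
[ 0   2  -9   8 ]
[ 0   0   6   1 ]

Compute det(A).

Expand along column 1 (it has 3 zeros):
  − (9) · M_21   where M_21 = det([-2 -5 6; 2 -9 8; 0 6 1]) = 196
det = (-1)·(9)·(196) = -1764

-1764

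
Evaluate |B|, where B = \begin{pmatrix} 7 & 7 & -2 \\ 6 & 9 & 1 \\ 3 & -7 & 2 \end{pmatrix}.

Expand along column 1:
  + 7 · |9 1; -7 2| = 7·(18 − (-7)) = 175
  − 6 · |7 -2; -7 2| = −6·(14 − 14) = 0
  + 3 · |7 -2; 9 1| = 3·(7 − (-18)) = 75
Sum: (175) + (0) + (75) = 250

The determinant is 250.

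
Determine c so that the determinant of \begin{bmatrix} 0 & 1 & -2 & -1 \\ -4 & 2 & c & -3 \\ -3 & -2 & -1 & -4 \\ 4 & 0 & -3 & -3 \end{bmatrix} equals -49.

Expanding along the row containing c, det(A) is linear in c: det(A) = (33)·c + (149).
Set (33)·c + (149) = -49  ⇒  (33)·c = -198  ⇒  c = -6.

c = -6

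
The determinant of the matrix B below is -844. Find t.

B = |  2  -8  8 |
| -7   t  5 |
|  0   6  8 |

t = 0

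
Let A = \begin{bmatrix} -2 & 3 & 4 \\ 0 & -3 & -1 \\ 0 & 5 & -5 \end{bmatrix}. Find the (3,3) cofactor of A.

The cofactor is 6.

Delete row 3 and column 3; the remaining 2×2 submatrix is [-2 3; 0 -3].
Its determinant is (-2)·(-3) − 3·0 = 6.
The cofactor carries sign (−1)^(3+3) = +1, so C_{3,3} = +(6) = 6.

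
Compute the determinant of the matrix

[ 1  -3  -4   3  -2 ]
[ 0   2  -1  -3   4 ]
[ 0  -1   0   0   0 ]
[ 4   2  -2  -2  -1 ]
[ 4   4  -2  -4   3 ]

Expand along row 3 (it has 4 zeros):
  − (-1) · M_32   where M_32 = det([1 -4 3 -2; 0 -1 -3 4; 4 -2 -2 -1; 4 -2 -4 3]) = 98
det = (-1)·(-1)·(98) = 98

The determinant is 98.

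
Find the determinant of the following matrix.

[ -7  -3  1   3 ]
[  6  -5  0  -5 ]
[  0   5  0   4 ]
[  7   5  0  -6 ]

-265

Expand along column 3 (it has 3 zeros):
  + (1) · M_13   where M_13 = det([6 -5 -5; 0 5 4; 7 5 -6]) = -265
det = (+1)·(1)·(-265) = -265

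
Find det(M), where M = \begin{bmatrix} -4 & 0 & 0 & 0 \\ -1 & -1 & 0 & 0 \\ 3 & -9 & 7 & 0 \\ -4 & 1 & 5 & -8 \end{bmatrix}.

-224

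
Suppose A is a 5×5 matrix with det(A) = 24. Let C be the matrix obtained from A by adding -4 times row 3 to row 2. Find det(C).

Adding a multiple of one row to another leaves the determinant unchanged.
det(C) = (1)·(24) = 24

24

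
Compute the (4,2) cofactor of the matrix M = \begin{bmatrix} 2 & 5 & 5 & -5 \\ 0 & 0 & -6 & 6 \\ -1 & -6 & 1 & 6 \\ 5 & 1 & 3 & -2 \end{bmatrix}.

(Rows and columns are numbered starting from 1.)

Delete row 4 and column 2; the remaining 3×3 submatrix is [2 5 -5; 0 -6 6; -1 1 6].
Its determinant is -84.
The cofactor carries sign (−1)^(4+2) = +1, so C_{4,2} = +(-84) = -84.

-84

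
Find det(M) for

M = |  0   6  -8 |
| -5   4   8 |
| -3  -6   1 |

|M| = -450

Expand along column 1:
  − (-5) · |6 -8; -6 1| = −(-5)·(6 − 48) = -210
  + (-3) · |6 -8; 4 8| = (-3)·(48 − (-32)) = -240
Sum: (-210) + (-240) = -450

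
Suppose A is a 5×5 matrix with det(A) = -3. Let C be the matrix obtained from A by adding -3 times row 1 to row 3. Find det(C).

det(C) = -3

Adding a multiple of one row to another leaves the determinant unchanged.
det(C) = (1)·(-3) = -3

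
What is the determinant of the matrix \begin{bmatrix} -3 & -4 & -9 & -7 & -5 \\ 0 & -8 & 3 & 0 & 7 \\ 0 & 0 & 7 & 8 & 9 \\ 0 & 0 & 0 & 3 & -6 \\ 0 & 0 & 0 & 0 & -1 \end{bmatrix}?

The determinant is -504.

The matrix is upper triangular, so the determinant is the product of the diagonal entries:
det = (-3) · (-8) · (7) · (3) · (-1) = -504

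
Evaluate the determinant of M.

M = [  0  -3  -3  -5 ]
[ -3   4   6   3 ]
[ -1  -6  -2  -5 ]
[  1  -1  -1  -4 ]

Expand along row 1 (it has 1 zero):
  − (-3) · M_12   where M_12 = det([-3 6 3; -1 -2 -5; 1 -1 -4]) = -54
  + (-3) · M_13   where M_13 = det([-3 4 3; -1 -6 -5; 1 -1 -4]) = -72
  − (-5) · M_14   where M_14 = det([-3 4 6; -1 -6 -2; 1 -1 -1]) = 18
det = (-1)·(-3)·(-54) + (+1)·(-3)·(-72) + (-1)·(-5)·(18) = 144

144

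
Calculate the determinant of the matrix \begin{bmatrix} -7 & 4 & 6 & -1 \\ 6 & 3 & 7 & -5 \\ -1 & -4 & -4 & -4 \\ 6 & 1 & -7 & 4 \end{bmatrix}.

Expand along row 1:
  + (-7) · M_11   where M_11 = det([3 7 -5; -4 -4 -4; 1 -7 4]) = -208
  − (4) · M_12   where M_12 = det([6 7 -5; -1 -4 -4; 6 -7 4]) = -559
  + (6) · M_13   where M_13 = det([6 3 -5; -1 -4 -4; 6 1 4]) = -247
  − (-1) · M_14   where M_14 = det([6 3 7; -1 -4 -4; 6 1 -7]) = 260
det = (+1)·(-7)·(-208) + (-1)·(4)·(-559) + (+1)·(6)·(-247) + (-1)·(-1)·(260) = 2470

The determinant is 2470.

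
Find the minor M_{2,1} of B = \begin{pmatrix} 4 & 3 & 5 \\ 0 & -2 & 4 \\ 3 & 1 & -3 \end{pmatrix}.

The minor is -14.

Delete row 2 and column 1; the remaining 2×2 submatrix is [3 5; 1 -3].
Its determinant is 3·(-3) − 5·1 = -14.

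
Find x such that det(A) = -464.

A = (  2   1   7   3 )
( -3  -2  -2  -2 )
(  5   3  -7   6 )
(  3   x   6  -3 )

-2

Expanding along the column containing x, det(A) is linear in x: det(A) = (97)·x + (-270).
Set (97)·x + (-270) = -464  ⇒  (97)·x = -194  ⇒  x = -2.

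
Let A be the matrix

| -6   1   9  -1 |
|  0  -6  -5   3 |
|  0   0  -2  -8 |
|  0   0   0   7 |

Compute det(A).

A is upper triangular, so det(A) is the product of the diagonal entries:
det = (-6) · (-6) · (-2) · (7) = -504

|A| = -504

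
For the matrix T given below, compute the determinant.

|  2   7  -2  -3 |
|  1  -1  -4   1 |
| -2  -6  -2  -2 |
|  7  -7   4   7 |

-1280

Expand along row 1:
  + (2) · M_11   where M_11 = det([-1 -4 1; -6 -2 -2; -7 4 7]) = -256
  − (7) · M_12   where M_12 = det([1 -4 1; -2 -2 -2; 7 4 7]) = 0
  + (-2) · M_13   where M_13 = det([1 -1 1; -2 -6 -2; 7 -7 7]) = 0
  − (-3) · M_14   where M_14 = det([1 -1 -4; -2 -6 -2; 7 -7 4]) = -256
det = (+1)·(2)·(-256) + (-1)·(7)·(0) + (+1)·(-2)·(0) + (-1)·(-3)·(-256) = -1280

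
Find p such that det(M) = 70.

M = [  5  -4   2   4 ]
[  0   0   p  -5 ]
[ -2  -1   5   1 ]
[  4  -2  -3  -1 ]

-5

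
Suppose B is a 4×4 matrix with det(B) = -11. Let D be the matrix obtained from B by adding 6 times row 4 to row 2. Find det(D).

|D| = -11

Adding a multiple of one row to another leaves the determinant unchanged.
det(D) = (1)·(-11) = -11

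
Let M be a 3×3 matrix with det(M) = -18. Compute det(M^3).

-5832

det(M^3) = (det M)^3 = (-18)^3 = -5832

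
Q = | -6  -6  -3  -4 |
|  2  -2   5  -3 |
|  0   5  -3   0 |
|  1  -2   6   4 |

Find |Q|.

Expand along row 3 (it has 2 zeros):
  − (5) · M_32   where M_32 = det([-6 -3 -4; 2 5 -3; 1 6 4]) = -223
  + (-3) · M_33   where M_33 = det([-6 -6 -4; 2 -2 -3; 1 -2 4]) = 158
det = (-1)·(5)·(-223) + (+1)·(-3)·(158) = 641

The determinant is 641.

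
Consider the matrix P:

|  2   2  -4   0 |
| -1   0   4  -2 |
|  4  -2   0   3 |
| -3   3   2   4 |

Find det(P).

|P| = 352

Expand along row 1 (it has 1 zero):
  + (2) · M_11   where M_11 = det([0 4 -2; -2 0 3; 3 2 4]) = 76
  − (2) · M_12   where M_12 = det([-1 4 -2; 4 0 3; -3 2 4]) = -110
  + (-4) · M_13   where M_13 = det([-1 0 -2; 4 -2 3; -3 3 4]) = 5
det = (+1)·(2)·(76) + (-1)·(2)·(-110) + (+1)·(-4)·(5) = 352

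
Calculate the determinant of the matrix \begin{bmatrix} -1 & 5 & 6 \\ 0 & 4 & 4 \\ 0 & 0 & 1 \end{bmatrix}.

-4

The matrix is upper triangular, so the determinant is the product of the diagonal entries:
det = (-1) · (4) · (1) = -4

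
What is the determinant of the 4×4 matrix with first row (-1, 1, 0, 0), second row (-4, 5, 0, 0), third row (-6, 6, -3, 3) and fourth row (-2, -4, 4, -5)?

The determinant is -3.

The matrix is block lower-triangular with a 2×2 block and a 2×2 block on the diagonal, so its determinant equals the product of the determinants of the diagonal blocks.
det of the 2×2 block = -1
det of the 2×2 block = 3
det = (-1)·(3) = -3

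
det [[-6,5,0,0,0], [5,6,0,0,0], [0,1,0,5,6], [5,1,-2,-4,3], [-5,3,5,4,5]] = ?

The determinant is -12017.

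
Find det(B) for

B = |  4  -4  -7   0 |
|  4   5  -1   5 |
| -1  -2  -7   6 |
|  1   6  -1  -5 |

Expand along row 1 (it has 1 zero):
  + (4) · M_11   where M_11 = det([5 -1 5; -2 -7 6; 6 -1 -5]) = 399
  − (-4) · M_12   where M_12 = det([4 -1 5; -1 -7 6; 1 -1 -5]) = 203
  + (-7) · M_13   where M_13 = det([4 5 5; -1 -2 6; 1 6 -5]) = -119
det = (+1)·(4)·(399) + (-1)·(-4)·(203) + (+1)·(-7)·(-119) = 3241

3241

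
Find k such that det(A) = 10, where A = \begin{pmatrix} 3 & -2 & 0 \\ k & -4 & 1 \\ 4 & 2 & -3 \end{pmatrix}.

Expanding along the column containing k, det(A) is linear in k: det(A) = (-6)·k + (22).
Set (-6)·k + (22) = 10  ⇒  (-6)·k = -12  ⇒  k = 2.

k = 2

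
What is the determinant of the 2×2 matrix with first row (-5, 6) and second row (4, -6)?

det = (-5)·(-6) − 6·4 = 30 − 24 = 6

6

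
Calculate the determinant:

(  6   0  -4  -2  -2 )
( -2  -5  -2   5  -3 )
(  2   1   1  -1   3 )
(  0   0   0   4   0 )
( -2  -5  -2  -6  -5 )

400

Expand along row 4 (it has 4 zeros):
  + (4) · M_44   where M_44 = det([6 0 -4 -2; -2 -5 -2 -3; 2 1 1 3; -2 -5 -2 -5]) = 100
det = (+1)·(4)·(100) = 400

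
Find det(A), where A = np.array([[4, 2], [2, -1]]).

-8

det(A) = 4·(-1) − 2·2 = -4 − 4 = -8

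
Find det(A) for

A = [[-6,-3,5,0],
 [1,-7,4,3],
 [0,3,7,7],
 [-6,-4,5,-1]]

-325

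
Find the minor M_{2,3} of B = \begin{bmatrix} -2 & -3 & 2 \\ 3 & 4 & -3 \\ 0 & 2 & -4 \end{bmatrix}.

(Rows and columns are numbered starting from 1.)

Delete row 2 and column 3; the remaining 2×2 submatrix is [-2 -3; 0 2].
Its determinant is (-2)·2 − (-3)·0 = -4.

-4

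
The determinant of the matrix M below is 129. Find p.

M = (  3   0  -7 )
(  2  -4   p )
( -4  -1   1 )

5

Expanding along the column containing p, det(M) is linear in p: det(M) = (3)·p + (114).
Set (3)·p + (114) = 129  ⇒  (3)·p = 15  ⇒  p = 5.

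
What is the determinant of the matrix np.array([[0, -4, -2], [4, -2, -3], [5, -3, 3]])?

The determinant is 112.

Expand along row 1:
  − (-4) · |4 -3; 5 3| = −(-4)·(12 − (-15)) = 108
  + (-2) · |4 -2; 5 -3| = (-2)·(-12 − (-10)) = 4
Sum: (108) + (4) = 112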